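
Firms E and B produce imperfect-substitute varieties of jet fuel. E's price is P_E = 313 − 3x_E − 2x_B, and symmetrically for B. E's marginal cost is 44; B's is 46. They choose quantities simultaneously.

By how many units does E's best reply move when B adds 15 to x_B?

Firm E's profit: π = x_E(313 − 3x_E − 2x_B) − 44x_E.
∂π/∂x_E = 269 − 6x_E − 2x_B = 0 ⇒ x_E = 269/6 − (1/3)x_B.
The reaction-function slope is −1/3, so a 15-unit rise in x_B moves x_E by −1/3 × 15 = −5. E's best response falls — the actions are strategic substitutes.

-5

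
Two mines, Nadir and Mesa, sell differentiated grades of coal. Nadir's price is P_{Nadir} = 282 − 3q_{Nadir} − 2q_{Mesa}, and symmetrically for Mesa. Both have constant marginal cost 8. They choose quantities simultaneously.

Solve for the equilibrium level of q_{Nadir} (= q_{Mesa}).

Mine Nadir's profit: π = q_{Nadir}(282 − 3q_{Nadir} − 2q_{Mesa}) − 8q_{Nadir}.
∂π/∂q_{Nadir} = 274 − 6q_{Nadir} − 2q_{Mesa} = 0 ⇒ q_{Nadir} = 137/3 − (1/3)q_{Mesa}.
The game is symmetric, so in equilibrium q_{Mesa} = q_{Nadir}: the reaction function gives (4/3)q_{Nadir} = 137/3, hence q_{Nadir} = 34.25.

34.25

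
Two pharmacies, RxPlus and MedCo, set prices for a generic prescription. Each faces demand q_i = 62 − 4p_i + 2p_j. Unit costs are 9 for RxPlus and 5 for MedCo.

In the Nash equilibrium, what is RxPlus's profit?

RxPlus's profit: π = (p_{RxPlus} − 9)(62 − 4p_{RxPlus} + 2p_{MedCo}).
∂π/∂p_{RxPlus} = 98 − 8p_{RxPlus} + 2p_{MedCo} = 0 ⇒ p_{RxPlus} = 12.25 + 0.25p_{MedCo}.
Similarly p_{MedCo} = 10.25 + 0.25p_{RxPlus}.
Plugging p_{MedCo} into RxPlus's best response: p_{RxPlus} = 12.25 + 0.25(10.25 + 0.25p_{RxPlus}) ⇒ 0.9375p_{RxPlus} = 14.8125, so p_{RxPlus} = 15.8.
Then p_{MedCo} = 10.25 + 0.25·15.8 = 14.2.
q_{RxPlus} = 62 − 4·15.8 + 2·14.2 = 27.2.
Profit = (15.8 − 9)·27.2 = 184.96.

184.96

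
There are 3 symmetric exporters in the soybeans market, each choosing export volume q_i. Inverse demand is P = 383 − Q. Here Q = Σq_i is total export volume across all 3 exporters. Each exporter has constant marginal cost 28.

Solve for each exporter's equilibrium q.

88.75

A representative exporter's profit is π_i = q_i(383 − Q) − 28q_i, with Q = q_i + Σ_{j≠i} q_j.
First-order condition: 355 − 2q_i − Σ_{j≠i} q_j = 0.
In a symmetric equilibrium every exporter chooses the same q, so Σ_{j≠i} q_j = 2q. The condition becomes 355 − 4q = 0, giving q = 355/4 = 88.75.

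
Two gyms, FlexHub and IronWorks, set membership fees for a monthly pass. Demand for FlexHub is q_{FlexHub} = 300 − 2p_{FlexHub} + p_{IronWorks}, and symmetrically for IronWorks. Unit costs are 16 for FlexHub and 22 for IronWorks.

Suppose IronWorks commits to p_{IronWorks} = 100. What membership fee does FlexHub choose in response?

108

FlexHub's profit: π = (p_{FlexHub} − 16)(300 − 2p_{FlexHub} + p_{IronWorks}).
∂π/∂p_{FlexHub} = 332 − 4p_{FlexHub} + p_{IronWorks} = 0 ⇒ p_{FlexHub} = 83 + 0.25p_{IronWorks}.
At p_{IronWorks} = 100: p_{FlexHub} = 83 + 0.25·100 = 108.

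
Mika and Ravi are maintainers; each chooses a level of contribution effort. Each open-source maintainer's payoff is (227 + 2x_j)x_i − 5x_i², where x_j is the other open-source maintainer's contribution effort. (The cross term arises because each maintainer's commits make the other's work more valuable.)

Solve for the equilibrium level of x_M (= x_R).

Mika's payoff is (227 + 2x_R)x_M − 5x_M².
∂π/∂x_M = 227 + 2x_R − 10x_M = 0, so x_M = 22.7 + 0.2x_R.
Setting x_M = x_R in the reaction function: x_M = 22.7 + 0.2x_M, so x_M = 22.7 / 0.8 = 28.375.

28.375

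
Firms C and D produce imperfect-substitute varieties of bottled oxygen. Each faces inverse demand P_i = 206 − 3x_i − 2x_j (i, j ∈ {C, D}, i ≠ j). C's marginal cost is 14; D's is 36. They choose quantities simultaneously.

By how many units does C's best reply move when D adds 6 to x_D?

Firm C's profit: π = x_C(206 − 3x_C − 2x_D) − 14x_C.
∂π/∂x_C = 192 − 6x_C − 2x_D = 0 ⇒ x_C = 32 − (1/3)x_D.
The reaction-function slope is −1/3, so a 6-unit rise in x_D moves x_C by −1/3 × 6 = −2. C's best response falls — the actions are strategic substitutes.

-2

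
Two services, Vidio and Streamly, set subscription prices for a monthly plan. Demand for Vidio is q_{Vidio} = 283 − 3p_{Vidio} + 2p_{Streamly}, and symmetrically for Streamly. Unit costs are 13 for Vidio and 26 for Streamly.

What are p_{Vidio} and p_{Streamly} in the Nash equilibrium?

Vidio's profit: π = (p_{Vidio} − 13)(283 − 3p_{Vidio} + 2p_{Streamly}).
∂π/∂p_{Vidio} = 322 − 6p_{Vidio} + 2p_{Streamly} = 0 ⇒ p_{Vidio} = 161/3 + (1/3)p_{Streamly}.
Similarly p_{Streamly} = 361/6 + (1/3)p_{Vidio}.
Plugging p_{Streamly} into Vidio's best response: p_{Vidio} = 161/3 + (1/3)(361/6 + (1/3)p_{Vidio}) ⇒ (8/9)p_{Vidio} = 1327/18, so p_{Vidio} = 82.9375.
Then p_{Streamly} = 361/6 + (1/3)·82.9375 = 87.8125.

82.9375, 87.8125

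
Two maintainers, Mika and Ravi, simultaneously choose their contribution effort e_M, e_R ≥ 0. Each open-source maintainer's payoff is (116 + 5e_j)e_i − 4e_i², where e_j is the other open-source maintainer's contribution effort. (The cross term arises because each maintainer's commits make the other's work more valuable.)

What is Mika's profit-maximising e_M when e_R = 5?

Mika's payoff is (116 + 5e_R)e_M − 4e_M².
∂π/∂e_M = 116 + 5e_R − 8e_M = 0, so e_M = 14.5 + 0.625e_R.
At e_R = 5: e_M = 14.5 + 0.625·5 = 17.625.

17.625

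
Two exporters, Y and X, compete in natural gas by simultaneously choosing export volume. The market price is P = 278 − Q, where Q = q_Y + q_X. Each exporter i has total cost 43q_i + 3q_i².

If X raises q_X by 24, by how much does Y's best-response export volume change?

Exporter Y's profit: π = q_Y(278 − (q_Y + q_X)) − 43q_Y − 3q_Y².
∂π/∂q_Y = 235 − 8q_Y − q_X = 0, so q_Y = 29.375 − 0.125q_X.
The reaction-function slope is −0.125, so a 24-unit rise in q_X moves q_Y by −0.125 × 24 = −3. Y's best response falls — the actions are strategic substitutes.

-3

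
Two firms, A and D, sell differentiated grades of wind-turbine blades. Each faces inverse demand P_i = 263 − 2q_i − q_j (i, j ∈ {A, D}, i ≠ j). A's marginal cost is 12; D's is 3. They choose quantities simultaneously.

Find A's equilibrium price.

111.2

Firm A's profit: π = q_A(263 − 2q_A − q_D) − 12q_A.
∂π/∂q_A = 251 − 4q_A − q_D = 0 ⇒ q_A = 62.75 − 0.25q_D.
Similarly q_D = 65 − 0.25q_A.
Substituting the second reaction function into the first: q_A = 62.75 − 0.25(65 − 0.25q_A), which gives 0.9375q_A = 46.5 ⇒ q_A = 49.6.
Then q_D = 65 − 0.25·49.6 = 52.6.
P_A = 263 − 2·49.6 − 52.6 = 111.2.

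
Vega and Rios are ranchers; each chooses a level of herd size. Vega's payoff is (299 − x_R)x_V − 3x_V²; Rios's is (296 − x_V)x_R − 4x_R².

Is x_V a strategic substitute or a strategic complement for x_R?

Expanding Vega's payoff: 299x_V − x_Rx_V − 3x_V².
∂π/∂x_V = 299 − x_R − 6x_V = 0, so x_V = 299/6 − (1/6)x_R.
The best-response slope dx_V/dx_R = −1/6 < 0: the reaction function is downward-sloping, so the choices are strategic substitutes.

strategic substitutes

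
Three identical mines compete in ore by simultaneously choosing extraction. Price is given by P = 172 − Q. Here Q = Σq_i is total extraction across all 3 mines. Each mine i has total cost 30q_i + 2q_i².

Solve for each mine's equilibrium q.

A representative mine's profit is π_i = q_i(172 − Q) − 30q_i − 2q_i², with Q = q_i + Σ_{j≠i} q_j.
First-order condition: 142 − 6q_i − Σ_{j≠i} q_j = 0.
In a symmetric equilibrium every mine chooses the same q, so Σ_{j≠i} q_j = 2q. The condition becomes 142 − 8q = 0, giving q = 142/8 = 17.75.

17.75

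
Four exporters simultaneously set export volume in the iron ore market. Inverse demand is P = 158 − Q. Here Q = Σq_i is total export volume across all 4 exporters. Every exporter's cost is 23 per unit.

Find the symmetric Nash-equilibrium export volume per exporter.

A representative exporter's profit is π_i = q_i(158 − Q) − 23q_i, with Q = q_i + Σ_{j≠i} q_j.
First-order condition: 135 − 2q_i − Σ_{j≠i} q_j = 0.
With identical exporters, set every q_j = q: then 135 − 2q − 3q = 0, i.e. q = 135/5 = 27.

27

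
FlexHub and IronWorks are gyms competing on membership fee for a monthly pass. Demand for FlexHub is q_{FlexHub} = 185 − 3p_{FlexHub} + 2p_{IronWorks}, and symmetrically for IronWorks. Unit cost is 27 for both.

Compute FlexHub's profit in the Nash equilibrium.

FlexHub's profit: π = (p_{FlexHub} − 27)(185 − 3p_{FlexHub} + 2p_{IronWorks}).
∂π/∂p_{FlexHub} = 266 − 6p_{FlexHub} + 2p_{IronWorks} = 0 ⇒ p_{FlexHub} = 133/3 + (1/3)p_{IronWorks}.
The game is symmetric, so in equilibrium p_{IronWorks} = p_{FlexHub}: the reaction function gives (2/3)p_{FlexHub} = 133/3, hence p_{FlexHub} = 66.5.
q_{FlexHub} = 185 − 3·66.5 + 2·66.5 = 118.5.
Profit = (66.5 − 27)·118.5 = 4680.75.

4680.75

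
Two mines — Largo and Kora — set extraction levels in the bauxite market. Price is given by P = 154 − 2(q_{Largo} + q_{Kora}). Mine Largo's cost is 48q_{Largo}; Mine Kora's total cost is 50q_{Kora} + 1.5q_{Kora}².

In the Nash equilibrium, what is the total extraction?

Mine Largo's profit: π = q_{Largo}(154 − 2(q_{Largo} + q_{Kora})) − 48q_{Largo}.
∂π/∂q_{Largo} = 106 − 4q_{Largo} − 2q_{Kora} = 0, so q_{Largo} = 26.5 − 0.5q_{Kora}.
For Kora: ∂π/∂q_{Kora} = 104 − 7q_{Kora} − 2q_{Largo} = 0 ⇒ q_{Kora} = 104/7 − (2/7)q_{Largo}.
Solving the two reaction functions simultaneously: (1 − (−0.5)(−2/7))q_{Largo} = 26.5 − 0.5·(104/7), so (6/7)q_{Largo} = 267/14 and q_{Largo} = 22.25.
Then q_{Kora} = 104/7 − (2/7)·22.25 = 8.5.
Total extraction: 22.25 + 8.5 = 30.75.

30.75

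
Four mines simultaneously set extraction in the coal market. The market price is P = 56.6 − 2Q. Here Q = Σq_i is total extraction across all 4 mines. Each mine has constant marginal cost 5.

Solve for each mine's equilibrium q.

5.16

A representative mine's profit is π_i = q_i(56.6 − 2Q) − 5q_i, with Q = q_i + Σ_{j≠i} q_j.
First-order condition: 51.6 − 4q_i − 2Σ_{j≠i} q_j = 0.
Imposing symmetry (q_j = q for all j) turns Σ_{j≠i} q_j into 3q, so 51.6 = 10q and q = 5.16.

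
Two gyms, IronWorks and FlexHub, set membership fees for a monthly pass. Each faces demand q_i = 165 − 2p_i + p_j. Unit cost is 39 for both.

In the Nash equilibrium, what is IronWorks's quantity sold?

IronWorks's profit: π = (p_{IronWorks} − 39)(165 − 2p_{IronWorks} + p_{FlexHub}).
∂π/∂p_{IronWorks} = 243 − 4p_{IronWorks} + p_{FlexHub} = 0 ⇒ p_{IronWorks} = 60.75 + 0.25p_{FlexHub}.
By symmetry p_{FlexHub} = p_{IronWorks}; substituting into the reaction function, 0.75p_{IronWorks} = 60.75 and p_{IronWorks} = 81.
q_{IronWorks} = 165 − 2·81 + 81 = 84.

84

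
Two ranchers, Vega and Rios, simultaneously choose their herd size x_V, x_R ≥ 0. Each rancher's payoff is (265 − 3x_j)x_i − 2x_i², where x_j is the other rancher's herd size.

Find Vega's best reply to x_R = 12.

57.25

Vega's payoff is (265 − 3x_R)x_V − 2x_V².
∂π/∂x_V = 265 − 3x_R − 4x_V = 0, so x_V = 66.25 − 0.75x_R.
At x_R = 12: x_V = 66.25 − 0.75·12 = 57.25.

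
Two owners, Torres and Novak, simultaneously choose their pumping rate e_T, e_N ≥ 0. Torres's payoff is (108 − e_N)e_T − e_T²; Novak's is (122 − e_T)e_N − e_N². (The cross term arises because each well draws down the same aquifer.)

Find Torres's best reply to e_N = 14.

Expanding Torres's payoff: 108e_T − e_Ne_T − e_T².
∂π/∂e_T = 108 − e_N − 2e_T = 0, so e_T = 54 − 0.5e_N.
At e_N = 14: e_T = 54 − 0.5·14 = 47.

47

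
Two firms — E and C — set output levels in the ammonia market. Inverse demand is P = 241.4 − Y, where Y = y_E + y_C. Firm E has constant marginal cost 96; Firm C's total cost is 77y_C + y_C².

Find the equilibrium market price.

Firm E's profit: π = y_E(241.4 − (y_E + y_C)) − 96y_E.
∂π/∂y_E = 145.4 − 2y_E − y_C = 0, so y_E = 72.7 − 0.5y_C.
For C: ∂π/∂y_C = 164.4 − 4y_C − y_E = 0 ⇒ y_C = 41.1 − 0.25y_E.
Substituting the second reaction function into the first: y_E = 72.7 − 0.5(41.1 − 0.25y_E), which gives 0.875y_E = 52.15 ⇒ y_E = 59.6.
Then y_C = 41.1 − 0.25·59.6 = 26.2.
Equilibrium price: P = 241.4 − 85.8 = 155.6.

155.6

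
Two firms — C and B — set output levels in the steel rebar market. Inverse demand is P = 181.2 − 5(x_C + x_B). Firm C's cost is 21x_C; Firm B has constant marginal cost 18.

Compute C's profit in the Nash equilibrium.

549.152

Firm C's profit: π = x_C(181.2 − 5(x_C + x_B)) − 21x_C.
∂π/∂x_C = 160.2 − 10x_C − 5x_B = 0, so x_C = 16.02 − 0.5x_B.
By the same steps for B: x_B = 16.32 − 0.5x_C.
Plugging x_B into C's best response: x_C = 16.02 − 0.5(16.32 − 0.5x_C) ⇒ 0.75x_C = 7.86, so x_C = 10.48.
Then x_B = 16.32 − 0.5·10.48 = 11.08.
Price P = 181.2 − 5·21.56 = 73.4.
C's profit: (73.4 − 21)·10.48 = 549.152.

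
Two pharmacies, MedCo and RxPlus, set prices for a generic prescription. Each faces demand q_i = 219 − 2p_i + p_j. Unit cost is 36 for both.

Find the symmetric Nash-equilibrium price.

MedCo's profit: π = (p_{MedCo} − 36)(219 − 2p_{MedCo} + p_{RxPlus}).
∂π/∂p_{MedCo} = 291 − 4p_{MedCo} + p_{RxPlus} = 0 ⇒ p_{MedCo} = 72.75 + 0.25p_{RxPlus}.
Setting p_{MedCo} = p_{RxPlus} in the reaction function: p_{MedCo} = 72.75 + 0.25p_{MedCo}, so p_{MedCo} = 72.75 / 0.75 = 97.

97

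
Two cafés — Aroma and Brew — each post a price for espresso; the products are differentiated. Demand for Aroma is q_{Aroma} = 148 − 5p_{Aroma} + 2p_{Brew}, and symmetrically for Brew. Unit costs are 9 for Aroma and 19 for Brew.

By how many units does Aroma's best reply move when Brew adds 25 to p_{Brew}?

5

Aroma's profit: π = (p_{Aroma} − 9)(148 − 5p_{Aroma} + 2p_{Brew}).
∂π/∂p_{Aroma} = 193 − 10p_{Aroma} + 2p_{Brew} = 0 ⇒ p_{Aroma} = 19.3 + 0.2p_{Brew}.
The reaction-function slope is 0.2, so a 25-unit rise in p_{Brew} moves p_{Aroma} by 0.2 × 25 = 5. Aroma's best response rises — the actions are strategic complements.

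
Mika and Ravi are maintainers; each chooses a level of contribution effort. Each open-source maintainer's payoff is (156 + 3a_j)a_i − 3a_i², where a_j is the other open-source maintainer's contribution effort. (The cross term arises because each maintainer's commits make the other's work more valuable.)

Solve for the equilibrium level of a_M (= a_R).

Mika's payoff is (156 + 3a_R)a_M − 3a_M².
∂π/∂a_M = 156 + 3a_R − 6a_M = 0, so a_M = 26 + 0.5a_R.
The game is symmetric, so in equilibrium a_R = a_M: the reaction function gives 0.5a_M = 26, hence a_M = 52.

52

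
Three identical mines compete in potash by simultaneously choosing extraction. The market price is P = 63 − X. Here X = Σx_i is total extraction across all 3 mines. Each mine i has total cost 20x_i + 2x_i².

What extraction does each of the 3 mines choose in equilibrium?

A representative mine's profit is π_i = x_i(63 − X) − 20x_i − 2x_i², with X = x_i + Σ_{j≠i} x_j.
First-order condition: 43 − 6x_i − Σ_{j≠i} x_j = 0.
With identical mines, set every x_j = x: then 43 − 6x − 2x = 0, i.e. x = 43/8 = 5.375.

5.375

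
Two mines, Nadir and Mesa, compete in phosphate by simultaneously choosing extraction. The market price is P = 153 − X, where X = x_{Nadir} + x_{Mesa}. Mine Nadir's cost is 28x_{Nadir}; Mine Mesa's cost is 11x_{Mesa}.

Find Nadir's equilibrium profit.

1296

Mine Nadir's profit: π = x_{Nadir}(153 − (x_{Nadir} + x_{Mesa})) − 28x_{Nadir}.
∂π/∂x_{Nadir} = 125 − 2x_{Nadir} − x_{Mesa} = 0, so x_{Nadir} = 62.5 − 0.5x_{Mesa}.
By the same steps for Mesa: x_{Mesa} = 71 − 0.5x_{Nadir}.
Substituting the second reaction function into the first: x_{Nadir} = 62.5 − 0.5(71 − 0.5x_{Nadir}), which gives 0.75x_{Nadir} = 27 ⇒ x_{Nadir} = 36.
Then x_{Mesa} = 71 − 0.5·36 = 53.
Price P = 153 − 89 = 64.
Nadir's profit: (64 − 28)·36 = 1296.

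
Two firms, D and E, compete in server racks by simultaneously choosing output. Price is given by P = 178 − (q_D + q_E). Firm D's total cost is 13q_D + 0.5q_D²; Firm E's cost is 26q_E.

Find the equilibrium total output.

93.8

Firm D's profit: π = q_D(178 − (q_D + q_E)) − 13q_D − 0.5q_D².
∂π/∂q_D = 165 − 3q_D − q_E = 0, so q_D = 55 − (1/3)q_E.
For E: ∂π/∂q_E = 152 − 2q_E − q_D = 0 ⇒ q_E = 76 − 0.5q_D.
Solving the two reaction functions simultaneously: (1 − (−1/3)(−0.5))q_D = 55 − (1/3)·76, so (5/6)q_D = 89/3 and q_D = 35.6.
Then q_E = 76 − 0.5·35.6 = 58.2.
Total output: 35.6 + 58.2 = 93.8.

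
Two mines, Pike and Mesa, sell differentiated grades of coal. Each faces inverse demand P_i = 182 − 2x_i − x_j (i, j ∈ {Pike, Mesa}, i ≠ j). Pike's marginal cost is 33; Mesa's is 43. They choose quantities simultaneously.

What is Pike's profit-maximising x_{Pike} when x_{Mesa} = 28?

30.25

Mine Pike's profit: π = x_{Pike}(182 − 2x_{Pike} − x_{Mesa}) − 33x_{Pike}.
∂π/∂x_{Pike} = 149 − 4x_{Pike} − x_{Mesa} = 0 ⇒ x_{Pike} = 37.25 − 0.25x_{Mesa}.
At x_{Mesa} = 28: x_{Pike} = 37.25 − 0.25·28 = 30.25.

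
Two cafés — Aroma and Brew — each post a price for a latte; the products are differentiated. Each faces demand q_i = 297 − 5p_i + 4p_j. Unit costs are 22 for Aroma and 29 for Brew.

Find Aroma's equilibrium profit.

Aroma's profit: π = (p_{Aroma} − 22)(297 − 5p_{Aroma} + 4p_{Brew}).
∂π/∂p_{Aroma} = 407 − 10p_{Aroma} + 4p_{Brew} = 0 ⇒ p_{Aroma} = 40.7 + 0.4p_{Brew}.
Similarly p_{Brew} = 44.2 + 0.4p_{Aroma}.
Solving the two reaction functions simultaneously: (1 − (0.4)(0.4))p_{Aroma} = 40.7 + 0.4·44.2, so 0.84p_{Aroma} = 58.38 and p_{Aroma} = 69.5.
Then p_{Brew} = 44.2 + 0.4·69.5 = 72.
q_{Aroma} = 297 − 5·69.5 + 4·72 = 237.5.
Profit = (69.5 − 22)·237.5 = 11281.25.

11281.25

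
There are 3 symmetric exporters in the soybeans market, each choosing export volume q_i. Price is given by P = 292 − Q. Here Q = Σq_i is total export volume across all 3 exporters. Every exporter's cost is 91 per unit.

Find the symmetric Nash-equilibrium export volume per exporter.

50.25

A representative exporter's profit is π_i = q_i(292 − Q) − 91q_i, with Q = q_i + Σ_{j≠i} q_j.
First-order condition: 201 − 2q_i − Σ_{j≠i} q_j = 0.
Imposing symmetry (q_j = q for all j) turns Σ_{j≠i} q_j into 2q, so 201 = 4q and q = 50.25.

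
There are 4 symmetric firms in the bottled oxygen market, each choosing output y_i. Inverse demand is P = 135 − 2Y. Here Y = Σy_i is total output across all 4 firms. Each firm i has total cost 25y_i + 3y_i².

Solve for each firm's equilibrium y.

6.875

A representative firm's profit is π_i = y_i(135 − 2Y) − 25y_i − 3y_i², with Y = y_i + Σ_{j≠i} y_j.
First-order condition: 110 − 10y_i − 2Σ_{j≠i} y_j = 0.
With identical firms, set every y_j = y: then 110 − 10y − 6y = 0, i.e. y = 110/16 = 6.875.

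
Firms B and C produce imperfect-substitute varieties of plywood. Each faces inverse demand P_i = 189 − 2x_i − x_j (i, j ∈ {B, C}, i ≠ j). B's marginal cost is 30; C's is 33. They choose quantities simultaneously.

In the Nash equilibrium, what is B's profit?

2048

Firm B's profit: π = x_B(189 − 2x_B − x_C) − 30x_B.
∂π/∂x_B = 159 − 4x_B − x_C = 0 ⇒ x_B = 39.75 − 0.25x_C.
Similarly x_C = 39 − 0.25x_B.
Substituting the second reaction function into the first: x_B = 39.75 − 0.25(39 − 0.25x_B), which gives 0.9375x_B = 30 ⇒ x_B = 32.
Then x_C = 39 − 0.25·32 = 31.
P_B = 189 − 2·32 − 31 = 94.
Profit = (94 − 30)·32 = 2048.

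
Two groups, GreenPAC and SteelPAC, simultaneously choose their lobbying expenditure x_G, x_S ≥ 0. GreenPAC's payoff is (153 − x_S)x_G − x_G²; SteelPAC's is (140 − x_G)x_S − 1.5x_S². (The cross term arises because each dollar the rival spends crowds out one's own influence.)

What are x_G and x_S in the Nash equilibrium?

63.8, 25.4

Expanding GreenPAC's payoff: 153x_G − x_Sx_G − x_G².
∂π/∂x_G = 153 − x_S − 2x_G = 0, so x_G = 76.5 − 0.5x_S.
Likewise for SteelPAC: x_S = 140/3 − (1/3)x_G.
Plugging x_S into GreenPAC's best response: x_G = 76.5 − 0.5(140/3 − (1/3)x_G) ⇒ (5/6)x_G = 319/6, so x_G = 63.8.
Then x_S = 140/3 − (1/3)·63.8 = 25.4.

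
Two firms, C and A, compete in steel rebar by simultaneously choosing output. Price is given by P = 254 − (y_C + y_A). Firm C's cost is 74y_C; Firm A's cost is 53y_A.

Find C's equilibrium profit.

Firm C's profit: π = y_C(254 − (y_C + y_A)) − 74y_C.
∂π/∂y_C = 180 − 2y_C − y_A = 0, so y_C = 90 − 0.5y_A.
By the same steps for A: y_A = 100.5 − 0.5y_C.
Solving the two reaction functions simultaneously: (1 − (−0.5)(−0.5))y_C = 90 − 0.5·100.5, so 0.75y_C = 39.75 and y_C = 53.
Then y_A = 100.5 − 0.5·53 = 74.
Price P = 254 − 127 = 127.
C's profit: (127 − 74)·53 = 2809.

2809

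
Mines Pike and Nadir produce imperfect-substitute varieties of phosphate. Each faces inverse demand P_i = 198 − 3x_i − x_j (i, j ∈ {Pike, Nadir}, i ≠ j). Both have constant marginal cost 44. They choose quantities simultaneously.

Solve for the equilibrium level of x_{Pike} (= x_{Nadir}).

22

Mine Pike's profit: π = x_{Pike}(198 − 3x_{Pike} − x_{Nadir}) − 44x_{Pike}.
∂π/∂x_{Pike} = 154 − 6x_{Pike} − x_{Nadir} = 0 ⇒ x_{Pike} = 77/3 − (1/6)x_{Nadir}.
Setting x_{Pike} = x_{Nadir} in the reaction function: x_{Pike} = 77/3 − (1/6)x_{Pike}, so x_{Pike} = (77/3) / (7/6) = 22.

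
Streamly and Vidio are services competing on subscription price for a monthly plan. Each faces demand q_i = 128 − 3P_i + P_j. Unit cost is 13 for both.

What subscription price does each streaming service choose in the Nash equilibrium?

Streamly's profit: π = (P_{Streamly} − 13)(128 − 3P_{Streamly} + P_{Vidio}).
∂π/∂P_{Streamly} = 167 − 6P_{Streamly} + P_{Vidio} = 0 ⇒ P_{Streamly} = 167/6 + (1/6)P_{Vidio}.
By symmetry P_{Vidio} = P_{Streamly}; substituting into the reaction function, (5/6)P_{Streamly} = 167/6 and P_{Streamly} = 33.4.

33.4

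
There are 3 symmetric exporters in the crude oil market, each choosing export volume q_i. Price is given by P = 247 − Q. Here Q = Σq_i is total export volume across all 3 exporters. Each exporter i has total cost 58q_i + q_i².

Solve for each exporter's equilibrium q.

31.5

A representative exporter's profit is π_i = q_i(247 − Q) − 58q_i − q_i², with Q = q_i + Σ_{j≠i} q_j.
First-order condition: 189 − 4q_i − Σ_{j≠i} q_j = 0.
Imposing symmetry (q_j = q for all j) turns Σ_{j≠i} q_j into 2q, so 189 = 6q and q = 31.5.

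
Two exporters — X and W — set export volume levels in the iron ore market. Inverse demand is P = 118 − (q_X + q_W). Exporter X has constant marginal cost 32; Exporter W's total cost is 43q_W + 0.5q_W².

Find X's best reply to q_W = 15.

Exporter X's profit: π = q_X(118 − (q_X + q_W)) − 32q_X.
∂π/∂q_X = 86 − 2q_X − q_W = 0, so q_X = 43 − 0.5q_W.
At q_W = 15: q_X = 43 − 0.5·15 = 35.5.

35.5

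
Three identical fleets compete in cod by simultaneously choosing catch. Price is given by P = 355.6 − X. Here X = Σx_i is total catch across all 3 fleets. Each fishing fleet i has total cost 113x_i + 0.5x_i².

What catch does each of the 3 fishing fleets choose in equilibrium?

A representative fishing fleet's profit is π_i = x_i(355.6 − X) − 113x_i − 0.5x_i², with X = x_i + Σ_{j≠i} x_j.
First-order condition: 242.6 − 3x_i − Σ_{j≠i} x_j = 0.
Imposing symmetry (x_j = x for all j) turns Σ_{j≠i} x_j into 2x, so 242.6 = 5x and x = 48.52.

48.52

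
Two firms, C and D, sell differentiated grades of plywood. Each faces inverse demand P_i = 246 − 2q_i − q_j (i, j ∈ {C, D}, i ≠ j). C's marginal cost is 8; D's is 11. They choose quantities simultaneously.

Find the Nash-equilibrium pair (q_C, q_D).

Firm C's profit: π = q_C(246 − 2q_C − q_D) − 8q_C.
∂π/∂q_C = 238 − 4q_C − q_D = 0 ⇒ q_C = 59.5 − 0.25q_D.
Similarly q_D = 58.75 − 0.25q_C.
Substituting the second reaction function into the first: q_C = 59.5 − 0.25(58.75 − 0.25q_C), which gives 0.9375q_C = 44.8125 ⇒ q_C = 47.8.
Then q_D = 58.75 − 0.25·47.8 = 46.8.

47.8, 46.8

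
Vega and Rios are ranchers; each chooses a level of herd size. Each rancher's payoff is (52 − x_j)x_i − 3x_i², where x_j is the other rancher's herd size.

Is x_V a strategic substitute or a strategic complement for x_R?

Vega's payoff is (52 − x_R)x_V − 3x_V².
∂π/∂x_V = 52 − x_R − 6x_V = 0, so x_V = 26/3 − (1/6)x_R.
The best-response slope dx_V/dx_R = −1/6 < 0: the reaction function is downward-sloping, so the choices are strategic substitutes.

strategic substitutes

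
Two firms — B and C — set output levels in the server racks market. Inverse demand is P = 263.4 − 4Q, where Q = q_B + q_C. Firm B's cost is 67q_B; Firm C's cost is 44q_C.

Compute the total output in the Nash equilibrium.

Firm B's profit: π = q_B(263.4 − 4(q_B + q_C)) − 67q_B.
∂π/∂q_B = 196.4 − 8q_B − 4q_C = 0, so q_B = 24.55 − 0.5q_C.
By the same steps for C: q_C = 27.425 − 0.5q_B.
Plugging q_C into B's best response: q_B = 24.55 − 0.5(27.425 − 0.5q_B) ⇒ 0.75q_B = 10.8375, so q_B = 14.45.
Then q_C = 27.425 − 0.5·14.45 = 20.2.
Total output: 14.45 + 20.2 = 34.65.

34.65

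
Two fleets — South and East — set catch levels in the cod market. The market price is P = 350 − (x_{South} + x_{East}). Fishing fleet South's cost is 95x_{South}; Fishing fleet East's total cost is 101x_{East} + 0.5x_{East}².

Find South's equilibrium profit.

10650.24

Fishing fleet South's profit: π = x_{South}(350 − (x_{South} + x_{East})) − 95x_{South}.
∂π/∂x_{South} = 255 − 2x_{South} − x_{East} = 0, so x_{South} = 127.5 − 0.5x_{East}.
For East: ∂π/∂x_{East} = 249 − 3x_{East} − x_{South} = 0 ⇒ x_{East} = 83 − (1/3)x_{South}.
Plugging x_{East} into South's best response: x_{South} = 127.5 − 0.5(83 − (1/3)x_{South}) ⇒ (5/6)x_{South} = 86, so x_{South} = 103.2.
Then x_{East} = 83 − (1/3)·103.2 = 48.6.
Price P = 350 − 151.8 = 198.2.
South's profit: (198.2 − 95)·103.2 = 10650.24.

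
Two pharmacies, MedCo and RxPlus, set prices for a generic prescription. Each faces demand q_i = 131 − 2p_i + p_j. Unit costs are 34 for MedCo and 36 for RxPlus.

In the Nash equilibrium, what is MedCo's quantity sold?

MedCo's profit: π = (p_{MedCo} − 34)(131 − 2p_{MedCo} + p_{RxPlus}).
∂π/∂p_{MedCo} = 199 − 4p_{MedCo} + p_{RxPlus} = 0 ⇒ p_{MedCo} = 49.75 + 0.25p_{RxPlus}.
Similarly p_{RxPlus} = 50.75 + 0.25p_{MedCo}.
Plugging p_{RxPlus} into MedCo's best response: p_{MedCo} = 49.75 + 0.25(50.75 + 0.25p_{MedCo}) ⇒ 0.9375p_{MedCo} = 62.4375, so p_{MedCo} = 66.6.
Then p_{RxPlus} = 50.75 + 0.25·66.6 = 67.4.
q_{MedCo} = 131 − 2·66.6 + 67.4 = 65.2.

65.2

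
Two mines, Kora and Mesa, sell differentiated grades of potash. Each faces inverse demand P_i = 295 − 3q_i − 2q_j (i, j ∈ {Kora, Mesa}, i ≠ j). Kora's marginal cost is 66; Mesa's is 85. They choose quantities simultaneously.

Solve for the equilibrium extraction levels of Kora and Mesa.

Mine Kora's profit: π = q_{Kora}(295 − 3q_{Kora} − 2q_{Mesa}) − 66q_{Kora}.
∂π/∂q_{Kora} = 229 − 6q_{Kora} − 2q_{Mesa} = 0 ⇒ q_{Kora} = 229/6 − (1/3)q_{Mesa}.
Similarly q_{Mesa} = 35 − (1/3)q_{Kora}.
Plugging q_{Mesa} into Kora's best response: q_{Kora} = 229/6 − (1/3)(35 − (1/3)q_{Kora}) ⇒ (8/9)q_{Kora} = 26.5, so q_{Kora} = 29.8125.
Then q_{Mesa} = 35 − (1/3)·29.8125 = 25.0625.

29.8125, 25.0625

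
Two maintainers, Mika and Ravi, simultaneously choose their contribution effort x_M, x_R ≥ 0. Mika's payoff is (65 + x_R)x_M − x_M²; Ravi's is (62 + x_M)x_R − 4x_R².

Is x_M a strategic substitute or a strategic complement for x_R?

Expanding Mika's payoff: 65x_M + x_Rx_M − x_M².
∂π/∂x_M = 65 + x_R − 2x_M = 0, so x_M = 32.5 + 0.5x_R.
The best-response slope dx_M/dx_R = 0.5 > 0: the reaction function is upward-sloping, so the choices are strategic complements.

strategic complements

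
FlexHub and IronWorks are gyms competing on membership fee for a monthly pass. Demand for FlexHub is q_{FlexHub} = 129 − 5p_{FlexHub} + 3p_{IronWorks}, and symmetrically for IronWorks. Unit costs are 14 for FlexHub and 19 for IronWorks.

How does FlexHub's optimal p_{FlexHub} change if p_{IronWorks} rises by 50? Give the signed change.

FlexHub's profit: π = (p_{FlexHub} − 14)(129 − 5p_{FlexHub} + 3p_{IronWorks}).
∂π/∂p_{FlexHub} = 199 − 10p_{FlexHub} + 3p_{IronWorks} = 0 ⇒ p_{FlexHub} = 19.9 + 0.3p_{IronWorks}.
The reaction-function slope is 0.3, so a 50-unit rise in p_{IronWorks} moves p_{FlexHub} by 0.3 × 50 = 15. FlexHub's best response rises — the actions are strategic complements.

15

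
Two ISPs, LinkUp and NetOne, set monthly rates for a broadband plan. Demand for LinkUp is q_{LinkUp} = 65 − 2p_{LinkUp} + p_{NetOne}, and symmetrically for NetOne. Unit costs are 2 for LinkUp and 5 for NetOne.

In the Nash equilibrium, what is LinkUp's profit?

915.92

LinkUp's profit: π = (p_{LinkUp} − 2)(65 − 2p_{LinkUp} + p_{NetOne}).
∂π/∂p_{LinkUp} = 69 − 4p_{LinkUp} + p_{NetOne} = 0 ⇒ p_{LinkUp} = 17.25 + 0.25p_{NetOne}.
Similarly p_{NetOne} = 18.75 + 0.25p_{LinkUp}.
Solving the two reaction functions simultaneously: (1 − (0.25)(0.25))p_{LinkUp} = 17.25 + 0.25·18.75, so 0.9375p_{LinkUp} = 21.9375 and p_{LinkUp} = 23.4.
Then p_{NetOne} = 18.75 + 0.25·23.4 = 24.6.
q_{LinkUp} = 65 − 2·23.4 + 24.6 = 42.8.
Profit = (23.4 − 2)·42.8 = 915.92.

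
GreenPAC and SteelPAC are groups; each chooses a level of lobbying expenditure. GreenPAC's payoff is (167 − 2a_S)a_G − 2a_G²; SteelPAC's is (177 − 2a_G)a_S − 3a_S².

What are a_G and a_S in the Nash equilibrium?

32.4, 18.7

Expanding GreenPAC's payoff: 167a_G − 2a_Sa_G − 2a_G².
∂π/∂a_G = 167 − 2a_S − 4a_G = 0, so a_G = 41.75 − 0.5a_S.
Likewise for SteelPAC: a_S = 29.5 − (1/3)a_G.
Plugging a_S into GreenPAC's best response: a_G = 41.75 − 0.5(29.5 − (1/3)a_G) ⇒ (5/6)a_G = 27, so a_G = 32.4.
Then a_S = 29.5 − (1/3)·32.4 = 18.7.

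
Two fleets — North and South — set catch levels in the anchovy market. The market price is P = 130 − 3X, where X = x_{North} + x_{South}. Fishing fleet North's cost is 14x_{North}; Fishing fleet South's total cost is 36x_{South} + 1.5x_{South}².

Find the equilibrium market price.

64.8

Fishing fleet North's profit: π = x_{North}(130 − 3(x_{North} + x_{South})) − 14x_{North}.
∂π/∂x_{North} = 116 − 6x_{North} − 3x_{South} = 0, so x_{North} = 58/3 − 0.5x_{South}.
For South: ∂π/∂x_{South} = 94 − 9x_{South} − 3x_{North} = 0 ⇒ x_{South} = 94/9 − (1/3)x_{North}.
Substituting the second reaction function into the first: x_{North} = 58/3 − 0.5(94/9 − (1/3)x_{North}), which gives (5/6)x_{North} = 127/9 ⇒ x_{North} = 254/15.
Then x_{South} = 94/9 − (1/3)·(254/15) = 4.8.
Equilibrium price: P = 130 − 3·(326/15) = 64.8.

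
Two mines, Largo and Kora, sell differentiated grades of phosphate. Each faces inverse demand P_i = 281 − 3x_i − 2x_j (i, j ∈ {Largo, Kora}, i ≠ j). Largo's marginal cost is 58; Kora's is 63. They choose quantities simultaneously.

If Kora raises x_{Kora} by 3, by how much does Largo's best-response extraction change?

-1

Mine Largo's profit: π = x_{Largo}(281 − 3x_{Largo} − 2x_{Kora}) − 58x_{Largo}.
∂π/∂x_{Largo} = 223 − 6x_{Largo} − 2x_{Kora} = 0 ⇒ x_{Largo} = 223/6 − (1/3)x_{Kora}.
The reaction-function slope is −1/3, so a 3-unit rise in x_{Kora} moves x_{Largo} by −1/3 × 3 = −1. Largo's best response falls — the actions are strategic substitutes.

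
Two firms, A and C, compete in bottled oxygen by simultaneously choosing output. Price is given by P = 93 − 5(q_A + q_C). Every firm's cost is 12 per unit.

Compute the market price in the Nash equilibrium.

Firm A's profit: π = q_A(93 − 5(q_A + q_C)) − 12q_A.
∂π/∂q_A = 81 − 10q_A − 5q_C = 0, so q_A = 8.1 − 0.5q_C.
Setting q_A = q_C in the reaction function: q_A = 8.1 − 0.5q_A, so q_A = 8.1 / 1.5 = 5.4.
Equilibrium price: P = 93 − 5·10.8 = 39.

39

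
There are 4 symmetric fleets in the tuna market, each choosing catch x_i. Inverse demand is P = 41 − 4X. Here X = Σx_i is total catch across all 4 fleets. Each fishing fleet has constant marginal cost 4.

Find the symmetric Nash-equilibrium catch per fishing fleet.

1.85

A representative fishing fleet's profit is π_i = x_i(41 − 4X) − 4x_i, with X = x_i + Σ_{j≠i} x_j.
First-order condition: 37 − 8x_i − 4Σ_{j≠i} x_j = 0.
Imposing symmetry (x_j = x for all j) turns Σ_{j≠i} x_j into 3x, so 37 = 20x and x = 1.85.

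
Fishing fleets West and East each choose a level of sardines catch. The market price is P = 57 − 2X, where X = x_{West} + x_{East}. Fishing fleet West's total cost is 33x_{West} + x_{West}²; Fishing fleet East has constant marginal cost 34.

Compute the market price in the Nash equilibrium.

Fishing fleet West's profit: π = x_{West}(57 − 2(x_{West} + x_{East})) − 33x_{West} − x_{West}².
∂π/∂x_{West} = 24 − 6x_{West} − 2x_{East} = 0, so x_{West} = 4 − (1/3)x_{East}.
For East: ∂π/∂x_{East} = 23 − 4x_{East} − 2x_{West} = 0 ⇒ x_{East} = 5.75 − 0.5x_{West}.
Solving the two reaction functions simultaneously: (1 − (−1/3)(−0.5))x_{West} = 4 − (1/3)·5.75, so (5/6)x_{West} = 25/12 and x_{West} = 2.5.
Then x_{East} = 5.75 − 0.5·2.5 = 4.5.
Equilibrium price: P = 57 − 2·7 = 43.

43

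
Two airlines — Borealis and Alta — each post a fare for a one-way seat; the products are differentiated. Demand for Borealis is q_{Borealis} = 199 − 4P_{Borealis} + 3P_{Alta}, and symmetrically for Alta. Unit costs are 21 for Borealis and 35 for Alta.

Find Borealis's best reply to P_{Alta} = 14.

Borealis's profit: π = (P_{Borealis} − 21)(199 − 4P_{Borealis} + 3P_{Alta}).
∂π/∂P_{Borealis} = 283 − 8P_{Borealis} + 3P_{Alta} = 0 ⇒ P_{Borealis} = 35.375 + 0.375P_{Alta}.
At P_{Alta} = 14: P_{Borealis} = 35.375 + 0.375·14 = 40.625.

40.625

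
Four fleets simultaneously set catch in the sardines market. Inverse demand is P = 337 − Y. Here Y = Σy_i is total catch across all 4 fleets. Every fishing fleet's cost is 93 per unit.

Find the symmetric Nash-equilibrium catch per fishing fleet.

A representative fishing fleet's profit is π_i = y_i(337 − Y) − 93y_i, with Y = y_i + Σ_{j≠i} y_j.
First-order condition: 244 − 2y_i − Σ_{j≠i} y_j = 0.
In a symmetric equilibrium every fishing fleet chooses the same y, so Σ_{j≠i} y_j = 3y. The condition becomes 244 − 5y = 0, giving y = 244/5 = 48.8.

48.8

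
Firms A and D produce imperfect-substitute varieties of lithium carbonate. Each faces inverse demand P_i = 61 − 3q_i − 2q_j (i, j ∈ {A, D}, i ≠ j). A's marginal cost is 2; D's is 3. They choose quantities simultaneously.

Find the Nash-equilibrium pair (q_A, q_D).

Firm A's profit: π = q_A(61 − 3q_A − 2q_D) − 2q_A.
∂π/∂q_A = 59 − 6q_A − 2q_D = 0 ⇒ q_A = 59/6 − (1/3)q_D.
Similarly q_D = 29/3 − (1/3)q_A.
Plugging q_D into A's best response: q_A = 59/6 − (1/3)(29/3 − (1/3)q_A) ⇒ (8/9)q_A = 119/18, so q_A = 7.4375.
Then q_D = 29/3 − (1/3)·7.4375 = 7.1875.

7.4375, 7.1875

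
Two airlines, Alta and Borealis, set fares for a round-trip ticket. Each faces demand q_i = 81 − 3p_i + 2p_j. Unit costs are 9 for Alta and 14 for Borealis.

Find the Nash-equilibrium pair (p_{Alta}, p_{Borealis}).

27.9375, 29.8125

Alta's profit: π = (p_{Alta} − 9)(81 − 3p_{Alta} + 2p_{Borealis}).
∂π/∂p_{Alta} = 108 − 6p_{Alta} + 2p_{Borealis} = 0 ⇒ p_{Alta} = 18 + (1/3)p_{Borealis}.
Similarly p_{Borealis} = 20.5 + (1/3)p_{Alta}.
Solving the two reaction functions simultaneously: (1 − (1/3)(1/3))p_{Alta} = 18 + (1/3)·20.5, so (8/9)p_{Alta} = 149/6 and p_{Alta} = 27.9375.
Then p_{Borealis} = 20.5 + (1/3)·27.9375 = 29.8125.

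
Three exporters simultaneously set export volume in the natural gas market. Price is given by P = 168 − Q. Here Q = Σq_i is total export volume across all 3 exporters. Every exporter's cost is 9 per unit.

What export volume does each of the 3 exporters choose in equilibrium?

A representative exporter's profit is π_i = q_i(168 − Q) − 9q_i, with Q = q_i + Σ_{j≠i} q_j.
First-order condition: 159 − 2q_i − Σ_{j≠i} q_j = 0.
Imposing symmetry (q_j = q for all j) turns Σ_{j≠i} q_j into 2q, so 159 = 4q and q = 39.75.

39.75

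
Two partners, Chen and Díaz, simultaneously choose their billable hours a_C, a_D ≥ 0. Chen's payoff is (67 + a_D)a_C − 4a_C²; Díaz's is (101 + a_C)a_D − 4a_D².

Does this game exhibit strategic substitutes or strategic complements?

strategic complements

Expanding Chen's payoff: 67a_C + a_Da_C − 4a_C².
∂π/∂a_C = 67 + a_D − 8a_C = 0, so a_C = 8.375 + 0.125a_D.
The best-response slope da_C/da_D = 0.125 > 0: the reaction function is upward-sloping, so the choices are strategic complements.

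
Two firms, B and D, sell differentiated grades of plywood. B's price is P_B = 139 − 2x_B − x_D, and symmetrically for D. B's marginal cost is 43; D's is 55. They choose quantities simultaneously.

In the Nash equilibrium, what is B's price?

83

Firm B's profit: π = x_B(139 − 2x_B − x_D) − 43x_B.
∂π/∂x_B = 96 − 4x_B − x_D = 0 ⇒ x_B = 24 − 0.25x_D.
Similarly x_D = 21 − 0.25x_B.
Plugging x_D into B's best response: x_B = 24 − 0.25(21 − 0.25x_B) ⇒ 0.9375x_B = 18.75, so x_B = 20.
Then x_D = 21 − 0.25·20 = 16.
P_B = 139 − 2·20 − 16 = 83.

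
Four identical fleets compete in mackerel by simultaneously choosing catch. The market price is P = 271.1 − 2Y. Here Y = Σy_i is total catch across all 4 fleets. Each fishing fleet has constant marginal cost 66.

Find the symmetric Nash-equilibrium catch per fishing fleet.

20.51

A representative fishing fleet's profit is π_i = y_i(271.1 − 2Y) − 66y_i, with Y = y_i + Σ_{j≠i} y_j.
First-order condition: 205.1 − 4y_i − 2Σ_{j≠i} y_j = 0.
Imposing symmetry (y_j = y for all j) turns Σ_{j≠i} y_j into 3y, so 205.1 = 10y and y = 20.51.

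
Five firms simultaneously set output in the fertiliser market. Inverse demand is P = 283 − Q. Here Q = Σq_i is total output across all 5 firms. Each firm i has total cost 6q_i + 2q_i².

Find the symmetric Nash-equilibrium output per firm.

A representative firm's profit is π_i = q_i(283 − Q) − 6q_i − 2q_i², with Q = q_i + Σ_{j≠i} q_j.
First-order condition: 277 − 6q_i − Σ_{j≠i} q_j = 0.
Imposing symmetry (q_j = q for all j) turns Σ_{j≠i} q_j into 4q, so 277 = 10q and q = 27.7.

27.7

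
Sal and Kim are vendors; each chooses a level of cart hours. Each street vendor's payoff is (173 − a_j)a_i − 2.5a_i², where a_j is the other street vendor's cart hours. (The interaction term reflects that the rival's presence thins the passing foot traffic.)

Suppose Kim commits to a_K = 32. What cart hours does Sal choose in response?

Sal's payoff is (173 − a_K)a_S − 2.5a_S².
∂π/∂a_S = 173 − a_K − 5a_S = 0, so a_S = 34.6 − 0.2a_K.
At a_K = 32: a_S = 34.6 − 0.2·32 = 28.2.

28.2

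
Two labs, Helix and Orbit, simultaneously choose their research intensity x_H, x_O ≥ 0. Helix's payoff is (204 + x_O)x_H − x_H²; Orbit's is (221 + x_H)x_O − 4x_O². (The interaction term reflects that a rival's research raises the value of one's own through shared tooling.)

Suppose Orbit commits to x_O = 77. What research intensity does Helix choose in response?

140.5

Expanding Helix's payoff: 204x_H + x_Ox_H − x_H².
∂π/∂x_H = 204 + x_O − 2x_H = 0, so x_H = 102 + 0.5x_O.
At x_O = 77: x_H = 102 + 0.5·77 = 140.5.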